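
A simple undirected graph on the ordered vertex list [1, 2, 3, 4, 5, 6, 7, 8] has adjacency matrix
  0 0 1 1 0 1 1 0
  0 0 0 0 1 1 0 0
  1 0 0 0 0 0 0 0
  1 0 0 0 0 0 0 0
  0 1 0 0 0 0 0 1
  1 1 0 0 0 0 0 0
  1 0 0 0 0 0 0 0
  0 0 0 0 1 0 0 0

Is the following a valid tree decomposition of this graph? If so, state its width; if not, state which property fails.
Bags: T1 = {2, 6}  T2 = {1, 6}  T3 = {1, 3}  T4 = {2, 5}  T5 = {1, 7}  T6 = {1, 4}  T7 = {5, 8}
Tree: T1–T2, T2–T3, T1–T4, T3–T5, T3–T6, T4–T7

Yes; width 1.

Vertex coverage: the bags together contain {1, 2, 3, 4, 5, 6, 7, 8}, the full vertex set. Edge coverage: each edge of G has both endpoints in at least one bag. Running intersection: for every vertex, the bags containing it form a connected subtree. All three properties hold, so this is a valid tree decomposition of width max|bag| − 1 = 1, and hence tw(G) ≤ 1.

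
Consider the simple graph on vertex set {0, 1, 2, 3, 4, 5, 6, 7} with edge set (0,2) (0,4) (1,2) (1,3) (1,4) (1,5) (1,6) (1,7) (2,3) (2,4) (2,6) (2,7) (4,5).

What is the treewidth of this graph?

A width-2 tree decomposition is:
Bags: B1 = {1, 2, 4}  B2 = {0, 2, 4}  B3 = {1, 2, 6}  B4 = {1, 2, 3}  B5 = {1, 4, 5}  B6 = {1, 2, 7}
Tree: B1–B2, B1–B3, B3–B4, B1–B5, B1–B6
Each bag holds 3 vertices, so the decomposition has width 2, which upper-bounds the treewidth. For the lower bound, the 3 vertices {0, 2, 4} are pairwise adjacent, and any tree decomposition puts a clique entirely inside one bag — forcing width ≥ 2. Therefore the treewidth is 2.

2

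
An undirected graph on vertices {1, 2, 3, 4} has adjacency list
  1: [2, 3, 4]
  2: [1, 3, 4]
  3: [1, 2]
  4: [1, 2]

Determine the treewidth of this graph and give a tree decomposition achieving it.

Treewidth 2.
Bags: B1 = {1, 2, 4}  B2 = {1, 2, 3}
Tree: B1–B2

Every bag has size at most 3, so the width is 3 − 1 = 2 and tw(G) ≤ 2. On the other hand G contains the 3-clique {1, 2, 3}. A clique must lie in a single bag of any decomposition, so no decomposition can have width below 2. The upper and lower bounds meet at 2, so that is the treewidth.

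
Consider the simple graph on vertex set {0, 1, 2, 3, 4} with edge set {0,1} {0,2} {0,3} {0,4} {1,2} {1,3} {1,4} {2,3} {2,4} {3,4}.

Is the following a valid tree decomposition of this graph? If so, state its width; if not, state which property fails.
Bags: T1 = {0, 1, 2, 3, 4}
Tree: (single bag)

Vertex coverage: the bags together contain {0, 1, 2, 3, 4}, the full vertex set. Edge coverage: each edge of G has both endpoints in at least one bag. Running intersection: for every vertex, the bags containing it form a connected subtree. All three properties hold, so this is a valid tree decomposition of width max|bag| − 1 = 4, and hence tw(G) ≤ 4.

Yes; width 4.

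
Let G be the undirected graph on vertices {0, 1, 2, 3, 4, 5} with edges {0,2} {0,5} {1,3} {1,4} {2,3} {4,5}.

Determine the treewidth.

A width-2 tree decomposition is:
Bags: B1 = {1, 3, 4}  B2 = {3, 4, 5}  B3 = {0, 3, 5}  B4 = {0, 2, 3}
Tree: B1–B2, B2–B3, B3–B4
The largest bag has 3 vertices, giving width 2; this decomposition certifies tw(G) ≤ 2. For the lower bound, G contains the cycle 3–1–4–5–0–2–3, so G is not a forest; only forests have treewidth ≤ 1, hence tw(G) ≥ 2. Therefore the treewidth is 2.

2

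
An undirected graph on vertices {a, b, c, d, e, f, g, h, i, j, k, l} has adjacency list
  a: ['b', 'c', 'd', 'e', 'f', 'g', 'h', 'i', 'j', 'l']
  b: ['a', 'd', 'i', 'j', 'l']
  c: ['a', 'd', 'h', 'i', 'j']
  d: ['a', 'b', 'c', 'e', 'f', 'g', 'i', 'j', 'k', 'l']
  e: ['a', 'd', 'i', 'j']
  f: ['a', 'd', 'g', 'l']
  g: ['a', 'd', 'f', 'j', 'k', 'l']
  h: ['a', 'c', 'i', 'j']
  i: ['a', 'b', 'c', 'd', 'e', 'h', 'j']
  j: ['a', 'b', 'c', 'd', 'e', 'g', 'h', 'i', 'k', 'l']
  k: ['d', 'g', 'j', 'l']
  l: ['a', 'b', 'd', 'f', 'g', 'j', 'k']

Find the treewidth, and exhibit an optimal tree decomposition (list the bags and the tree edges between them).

The largest bag has 5 vertices, giving width 4; this decomposition certifies tw(G) ≤ 4. Conversely, {a, d, g, j, l} is a clique of size 5, and the vertices of any clique must share a bag in every tree decomposition; so some bag has ≥ 5 vertices and tw(G) ≥ 4. Hence tw(G) = 4 exactly.

Treewidth 4.
Bags: B1 = {a, d, e, i, j}  B2 = {a, c, d, i, j}  B3 = {a, b, d, i, j}  B4 = {a, b, d, j, l}  B5 = {a, d, g, j, l}  B6 = {d, g, j, k, l}  B7 = {a, d, f, g, l}  B8 = {a, c, h, i, j}
Tree: B1–B2, B1–B3, B3–B4, B4–B5, B5–B6, B5–B7, B2–B8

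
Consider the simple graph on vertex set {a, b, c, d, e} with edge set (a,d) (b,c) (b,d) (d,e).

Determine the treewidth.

A width-1 tree decomposition is:
Bags: B1 = {b, d}  B2 = {b, c}  B3 = {a, d}  B4 = {d, e}
Tree: B1–B2, B1–B3, B1–B4
Every bag has size at most 2, so the width is 2 − 1 = 1 and tw(G) ≤ 1. Any graph with an edge has treewidth ≥ 1, and G has the edge b–d. Hence tw(G) = 1 exactly.

1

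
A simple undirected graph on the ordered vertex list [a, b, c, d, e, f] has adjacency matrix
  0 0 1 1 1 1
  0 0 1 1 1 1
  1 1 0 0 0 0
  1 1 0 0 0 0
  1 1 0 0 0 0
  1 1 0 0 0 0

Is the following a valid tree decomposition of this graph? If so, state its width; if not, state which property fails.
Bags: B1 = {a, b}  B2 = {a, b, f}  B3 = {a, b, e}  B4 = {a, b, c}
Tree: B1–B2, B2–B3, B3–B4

A tree decomposition must satisfy three properties: every vertex lies in some bag; for every edge, both endpoints lie together in some bag; and for every vertex, the bags containing it form a connected subtree. Here vertex d appears in no bag, so the decomposition is invalid.

No — vertex d appears in no bag.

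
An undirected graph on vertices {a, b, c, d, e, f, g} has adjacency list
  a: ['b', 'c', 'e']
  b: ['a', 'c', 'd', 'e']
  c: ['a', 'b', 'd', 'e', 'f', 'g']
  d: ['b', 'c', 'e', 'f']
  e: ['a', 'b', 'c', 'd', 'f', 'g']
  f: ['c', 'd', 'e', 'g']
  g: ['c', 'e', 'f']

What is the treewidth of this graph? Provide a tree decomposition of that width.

The largest bag has 4 vertices, giving width 3; this decomposition certifies tw(G) ≤ 3. On the other hand G contains the 4-clique {c, d, e, f}. A clique must lie in a single bag of any decomposition, so no decomposition can have width below 3. Therefore the treewidth is 3.

Treewidth 3.
Bags: B1 = {a, b, c, e}  B2 = {b, c, d, e}  B3 = {c, d, e, f}  B4 = {c, e, f, g}
Tree: B1–B2, B2–B3, B3–B4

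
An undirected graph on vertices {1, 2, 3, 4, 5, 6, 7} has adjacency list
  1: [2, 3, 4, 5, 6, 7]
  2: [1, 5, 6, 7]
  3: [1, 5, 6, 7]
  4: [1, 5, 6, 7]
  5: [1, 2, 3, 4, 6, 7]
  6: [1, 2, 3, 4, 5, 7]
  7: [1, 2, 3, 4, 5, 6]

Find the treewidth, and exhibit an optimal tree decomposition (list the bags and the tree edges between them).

Every bag has size at most 5, so the width is 5 − 1 = 4 and tw(G) ≤ 4. For the lower bound, the 5 vertices {1, 2, 5, 6, 7} are pairwise adjacent, and any tree decomposition puts a clique entirely inside one bag — forcing width ≥ 4. The upper and lower bounds meet at 4, so that is the treewidth.

Treewidth 4.
Bags: B1 = {1, 3, 5, 6, 7}  B2 = {1, 4, 5, 6, 7}  B3 = {1, 2, 5, 6, 7}
Tree: B1–B2, B1–B3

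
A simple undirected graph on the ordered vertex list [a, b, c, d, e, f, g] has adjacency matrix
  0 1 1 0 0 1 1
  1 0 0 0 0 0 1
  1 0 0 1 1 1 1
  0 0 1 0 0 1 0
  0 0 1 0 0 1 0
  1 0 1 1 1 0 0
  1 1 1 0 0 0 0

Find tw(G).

2

A width-2 tree decomposition is:
Bags: B1 = {a, c, f}  B2 = {a, c, g}  B3 = {c, d, f}  B4 = {a, b, g}  B5 = {c, e, f}
Tree: B1–B2, B1–B3, B2–B4, B1–B5
The largest bag has 3 vertices, giving width 2; this decomposition certifies tw(G) ≤ 2. Conversely, {a, c, g} is a clique of size 3, and the vertices of any clique must share a bag in every tree decomposition; so some bag has ≥ 3 vertices and tw(G) ≥ 2. Therefore the treewidth is 2.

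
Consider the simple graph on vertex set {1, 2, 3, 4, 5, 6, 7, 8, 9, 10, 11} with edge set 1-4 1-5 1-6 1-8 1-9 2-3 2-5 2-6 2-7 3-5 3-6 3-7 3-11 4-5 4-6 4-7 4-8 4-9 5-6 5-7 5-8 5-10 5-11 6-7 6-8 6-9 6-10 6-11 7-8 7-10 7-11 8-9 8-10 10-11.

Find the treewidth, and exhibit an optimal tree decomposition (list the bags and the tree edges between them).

Treewidth 4.
One optimal decomposition is:
Bags: B1 = {3, 5, 6, 7, 11}  B2 = {5, 6, 7, 10, 11}  B3 = {5, 6, 7, 8, 10}  B4 = {4, 5, 6, 7, 8}  B5 = {1, 4, 5, 6, 8}  B6 = {1, 4, 6, 8, 9}  B7 = {2, 3, 5, 6, 7}
Tree: B1–B2, B2–B3, B3–B4, B4–B5, B5–B6, B1–B7

Each bag holds 5 vertices, so the decomposition has width 4, which upper-bounds the treewidth. On the other hand G contains the 5-clique {1, 4, 6, 8, 9}. A clique must lie in a single bag of any decomposition, so no decomposition can have width below 4. The upper and lower bounds meet at 4, so that is the treewidth.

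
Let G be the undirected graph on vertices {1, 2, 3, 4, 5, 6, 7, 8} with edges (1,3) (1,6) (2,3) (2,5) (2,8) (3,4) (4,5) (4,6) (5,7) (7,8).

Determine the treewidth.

A width-2 tree decomposition is:
Bags: B1 = {1, 4, 6}  B2 = {1, 3, 4}  B3 = {3, 4, 5}  B4 = {2, 3, 5}  B5 = {2, 5, 7}  B6 = {2, 7, 8}
Tree: B1–B2, B2–B3, B3–B4, B4–B5, B5–B6
Every bag has size at most 3, so the width is 3 − 1 = 2 and tw(G) ≤ 2. For the lower bound, G contains the cycle 6–1–3–4–6, so G is not a forest; only forests have treewidth ≤ 1, hence tw(G) ≥ 2. Hence tw(G) = 2 exactly.

2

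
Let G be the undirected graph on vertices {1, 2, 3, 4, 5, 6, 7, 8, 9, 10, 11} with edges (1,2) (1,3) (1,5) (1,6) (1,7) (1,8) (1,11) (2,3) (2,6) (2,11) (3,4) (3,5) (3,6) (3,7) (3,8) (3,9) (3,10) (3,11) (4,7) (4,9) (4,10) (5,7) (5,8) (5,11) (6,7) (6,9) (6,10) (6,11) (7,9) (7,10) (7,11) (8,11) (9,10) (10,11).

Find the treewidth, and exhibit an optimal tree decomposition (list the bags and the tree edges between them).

Each bag holds 5 vertices, so the decomposition has width 4, which upper-bounds the treewidth. For the lower bound, the 5 vertices {1, 3, 5, 8, 11} are pairwise adjacent, and any tree decomposition puts a clique entirely inside one bag — forcing width ≥ 4. The upper and lower bounds meet at 4, so that is the treewidth.

Treewidth 4.
Bags: B1 = {3, 6, 7, 10, 11}  B2 = {1, 3, 6, 7, 11}  B3 = {3, 6, 7, 9, 10}  B4 = {1, 3, 5, 7, 11}  B5 = {1, 2, 3, 6, 11}  B6 = {1, 3, 5, 8, 11}  B7 = {3, 4, 7, 9, 10}
Tree: B1–B2, B1–B3, B2–B4, B2–B5, B4–B6, B3–B7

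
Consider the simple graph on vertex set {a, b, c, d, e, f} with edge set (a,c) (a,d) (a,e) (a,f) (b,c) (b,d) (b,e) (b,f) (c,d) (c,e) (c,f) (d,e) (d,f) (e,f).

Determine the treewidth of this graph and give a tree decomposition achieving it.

Treewidth 4.
Bags: B1 = {a, c, d, e, f}  B2 = {b, c, d, e, f}
Tree: B1–B2

Each bag holds 5 vertices, so the decomposition has width 4, which upper-bounds the treewidth. For the lower bound, the 5 vertices {a, c, d, e, f} are pairwise adjacent, and any tree decomposition puts a clique entirely inside one bag — forcing width ≥ 4. The upper and lower bounds meet at 4, so that is the treewidth.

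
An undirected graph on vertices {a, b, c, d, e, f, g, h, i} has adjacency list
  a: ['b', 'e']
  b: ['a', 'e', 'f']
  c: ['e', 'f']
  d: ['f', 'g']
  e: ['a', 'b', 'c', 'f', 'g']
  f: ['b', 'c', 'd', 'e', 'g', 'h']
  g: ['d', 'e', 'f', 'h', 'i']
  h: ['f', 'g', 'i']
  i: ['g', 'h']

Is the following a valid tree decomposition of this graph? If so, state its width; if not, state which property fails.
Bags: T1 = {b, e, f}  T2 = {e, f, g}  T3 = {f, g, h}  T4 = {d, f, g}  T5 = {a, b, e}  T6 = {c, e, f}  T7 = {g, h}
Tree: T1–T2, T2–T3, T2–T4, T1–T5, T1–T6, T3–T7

A tree decomposition must satisfy three properties: every vertex lies in some bag; for every edge, both endpoints lie together in some bag; and for every vertex, the bags containing it form a connected subtree. Here vertex i appears in no bag, so the decomposition is invalid.

No — vertex i appears in no bag.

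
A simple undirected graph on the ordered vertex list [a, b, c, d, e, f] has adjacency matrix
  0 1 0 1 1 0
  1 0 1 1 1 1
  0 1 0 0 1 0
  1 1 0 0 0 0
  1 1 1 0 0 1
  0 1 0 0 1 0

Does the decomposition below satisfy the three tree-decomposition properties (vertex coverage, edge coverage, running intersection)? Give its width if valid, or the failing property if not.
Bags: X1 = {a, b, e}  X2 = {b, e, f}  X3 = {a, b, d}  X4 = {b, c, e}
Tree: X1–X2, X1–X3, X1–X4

Yes; width 2.

Every vertex of G appears in some bag (union = {a, b, c, d, e, f}); every edge is covered by a bag; and for each vertex v the set of bags containing v is connected in the bag tree. The decomposition is therefore valid. The largest bag has 3 vertices, so the width is 2.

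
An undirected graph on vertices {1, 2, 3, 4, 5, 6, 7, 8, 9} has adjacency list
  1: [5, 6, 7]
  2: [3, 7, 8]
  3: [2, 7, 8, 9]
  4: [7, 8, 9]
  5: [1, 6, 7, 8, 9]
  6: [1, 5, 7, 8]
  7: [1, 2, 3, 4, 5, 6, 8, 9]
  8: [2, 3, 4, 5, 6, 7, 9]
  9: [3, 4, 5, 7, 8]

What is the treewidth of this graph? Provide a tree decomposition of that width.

Treewidth 3.
One optimal decomposition is:
Bags: B1 = {3, 7, 8, 9}  B2 = {5, 7, 8, 9}  B3 = {5, 6, 7, 8}  B4 = {1, 5, 6, 7}  B5 = {4, 7, 8, 9}  B6 = {2, 3, 7, 8}
Tree: B1–B2, B2–B3, B3–B4, B2–B5, B1–B6

The largest bag has 4 vertices, giving width 3; this decomposition certifies tw(G) ≤ 3. On the other hand G contains the 4-clique {3, 7, 8, 9}. A clique must lie in a single bag of any decomposition, so no decomposition can have width below 3. Hence tw(G) = 3 exactly.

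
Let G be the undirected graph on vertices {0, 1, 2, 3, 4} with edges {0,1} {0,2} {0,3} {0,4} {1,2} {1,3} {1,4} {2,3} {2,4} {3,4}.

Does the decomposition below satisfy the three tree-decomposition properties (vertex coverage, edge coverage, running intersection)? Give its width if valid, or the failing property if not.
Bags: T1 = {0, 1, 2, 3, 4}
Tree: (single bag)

Yes; width 4.

Every vertex of G appears in some bag (union = {0, 1, 2, 3, 4}); every edge is covered by a bag; and for each vertex v the set of bags containing v is connected in the bag tree. The decomposition is therefore valid. The largest bag has 5 vertices, so the width is 4.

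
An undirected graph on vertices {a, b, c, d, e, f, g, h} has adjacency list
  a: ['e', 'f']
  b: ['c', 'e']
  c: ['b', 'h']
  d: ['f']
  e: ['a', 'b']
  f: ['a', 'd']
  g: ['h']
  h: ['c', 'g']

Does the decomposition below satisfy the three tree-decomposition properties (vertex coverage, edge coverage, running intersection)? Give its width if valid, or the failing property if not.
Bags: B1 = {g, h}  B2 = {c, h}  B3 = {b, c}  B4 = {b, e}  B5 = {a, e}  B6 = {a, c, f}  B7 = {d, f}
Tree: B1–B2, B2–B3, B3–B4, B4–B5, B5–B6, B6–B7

A tree decomposition must satisfy three properties: every vertex lies in some bag; for every edge, both endpoints lie together in some bag; and for every vertex, the bags containing it form a connected subtree. Here bags containing vertex c are not connected in the tree, so the decomposition is invalid.

No — bags containing vertex c are not connected in the tree.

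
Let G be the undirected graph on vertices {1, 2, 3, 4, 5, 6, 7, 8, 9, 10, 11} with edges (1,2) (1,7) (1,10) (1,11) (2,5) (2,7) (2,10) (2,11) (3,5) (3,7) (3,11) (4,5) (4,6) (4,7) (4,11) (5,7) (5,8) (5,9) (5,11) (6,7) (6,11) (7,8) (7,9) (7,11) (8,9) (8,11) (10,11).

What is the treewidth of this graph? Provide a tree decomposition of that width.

The largest bag has 4 vertices, giving width 3; this decomposition certifies tw(G) ≤ 3. On the other hand G contains the 4-clique {1, 2, 10, 11}. A clique must lie in a single bag of any decomposition, so no decomposition can have width below 3. Combining the bounds, tw(G) = 3.

Treewidth 3.
One such decomposition:
Bags: B1 = {2, 5, 7, 11}  B2 = {1, 2, 7, 11}  B3 = {5, 7, 8, 11}  B4 = {4, 5, 7, 11}  B5 = {3, 5, 7, 11}  B6 = {5, 7, 8, 9}  B7 = {1, 2, 10, 11}  B8 = {4, 6, 7, 11}
Tree: B1–B2, B1–B3, B1–B4, B1–B5, B3–B6, B2–B7, B4–B8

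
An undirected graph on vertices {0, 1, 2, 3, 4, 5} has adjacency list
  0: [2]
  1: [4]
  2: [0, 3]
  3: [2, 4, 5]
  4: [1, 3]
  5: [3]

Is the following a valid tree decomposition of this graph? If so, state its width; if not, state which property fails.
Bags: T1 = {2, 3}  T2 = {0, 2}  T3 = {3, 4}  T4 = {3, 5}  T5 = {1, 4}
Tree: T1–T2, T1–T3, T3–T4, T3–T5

Yes; width 1.

Every vertex of G appears in some bag (union = {0, 1, 2, 3, 4, 5}); every edge is covered by a bag; and for each vertex v the set of bags containing v is connected in the bag tree. The decomposition is therefore valid. The largest bag has 2 vertices, so the width is 1.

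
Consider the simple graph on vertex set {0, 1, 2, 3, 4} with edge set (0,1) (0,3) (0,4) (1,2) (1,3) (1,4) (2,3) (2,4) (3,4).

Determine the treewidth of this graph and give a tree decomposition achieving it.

Every bag has size at most 4, so the width is 4 − 1 = 3 and tw(G) ≤ 3. Conversely, {0, 1, 3, 4} is a clique of size 4, and the vertices of any clique must share a bag in every tree decomposition; so some bag has ≥ 4 vertices and tw(G) ≥ 3. Hence tw(G) = 3 exactly.

Treewidth 3.
One optimal decomposition is:
Bags: B1 = {1, 2, 3, 4}  B2 = {0, 1, 3, 4}
Tree: B1–B2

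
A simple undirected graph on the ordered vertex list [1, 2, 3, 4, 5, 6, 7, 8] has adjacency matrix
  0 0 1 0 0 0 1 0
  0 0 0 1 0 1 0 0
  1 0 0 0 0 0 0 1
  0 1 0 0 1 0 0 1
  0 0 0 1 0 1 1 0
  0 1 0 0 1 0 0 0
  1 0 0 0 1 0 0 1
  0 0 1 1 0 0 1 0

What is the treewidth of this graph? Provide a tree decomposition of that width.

Each bag holds 3 vertices, so the decomposition has width 2, which upper-bounds the treewidth. The edges 1–3–8–7–1 form a cycle, so G is not a tree and its treewidth is at least 2. Hence tw(G) = 2 exactly.

Treewidth 2.
One such decomposition:
Bags: B1 = {1, 3, 7}  B2 = {3, 7, 8}  B3 = {5, 7, 8}  B4 = {4, 5, 8}  B5 = {4, 5, 6}  B6 = {2, 4, 6}
Tree: B1–B2, B2–B3, B3–B4, B4–B5, B5–B6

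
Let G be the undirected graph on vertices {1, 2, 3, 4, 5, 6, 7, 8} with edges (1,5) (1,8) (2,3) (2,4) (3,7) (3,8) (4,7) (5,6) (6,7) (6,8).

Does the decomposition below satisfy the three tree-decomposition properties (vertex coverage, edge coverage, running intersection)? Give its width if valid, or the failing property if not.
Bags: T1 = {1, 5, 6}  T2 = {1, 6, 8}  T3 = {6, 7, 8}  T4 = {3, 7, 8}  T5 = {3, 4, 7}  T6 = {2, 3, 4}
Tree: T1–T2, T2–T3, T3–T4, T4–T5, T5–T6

Checking the three conditions: (i) the bags cover all of {1, 2, 3, 4, 5, 6, 7, 8}; (ii) for each edge, some bag contains both endpoints; (iii) the bags containing any fixed vertex form a subtree. All hold, so the decomposition is valid with width 3 − 1 = 2.

Yes; width 2.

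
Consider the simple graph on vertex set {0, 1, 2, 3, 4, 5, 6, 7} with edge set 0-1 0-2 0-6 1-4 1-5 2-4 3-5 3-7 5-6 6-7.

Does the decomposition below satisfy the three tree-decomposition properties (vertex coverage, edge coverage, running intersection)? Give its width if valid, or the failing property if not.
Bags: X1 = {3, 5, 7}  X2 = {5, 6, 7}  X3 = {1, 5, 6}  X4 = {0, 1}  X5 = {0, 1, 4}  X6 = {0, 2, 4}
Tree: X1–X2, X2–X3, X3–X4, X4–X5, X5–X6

A tree decomposition must satisfy three properties: every vertex lies in some bag; for every edge, both endpoints lie together in some bag; and for every vertex, the bags containing it form a connected subtree. Here edge (6,0) lies in no bag, so the decomposition is invalid.

No — edge (6,0) lies in no bag.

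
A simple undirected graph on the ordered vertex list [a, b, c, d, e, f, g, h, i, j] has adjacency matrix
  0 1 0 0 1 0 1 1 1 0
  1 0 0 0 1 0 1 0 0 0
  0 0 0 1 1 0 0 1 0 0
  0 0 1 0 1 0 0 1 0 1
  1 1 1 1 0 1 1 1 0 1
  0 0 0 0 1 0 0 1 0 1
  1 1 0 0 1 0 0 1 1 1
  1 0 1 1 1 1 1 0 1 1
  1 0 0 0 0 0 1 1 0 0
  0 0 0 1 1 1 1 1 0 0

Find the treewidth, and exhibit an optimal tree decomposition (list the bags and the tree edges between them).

Treewidth 3.
Bags: B1 = {e, g, h, j}  B2 = {d, e, h, j}  B3 = {a, e, g, h}  B4 = {a, g, h, i}  B5 = {a, b, e, g}  B6 = {e, f, h, j}  B7 = {c, d, e, h}
Tree: B1–B2, B1–B3, B3–B4, B3–B5, B2–B6, B2–B7

Every bag has size at most 4, so the width is 4 − 1 = 3 and tw(G) ≤ 3. Conversely, {d, e, h, j} is a clique of size 4, and the vertices of any clique must share a bag in every tree decomposition; so some bag has ≥ 4 vertices and tw(G) ≥ 3. Combining the bounds, tw(G) = 3.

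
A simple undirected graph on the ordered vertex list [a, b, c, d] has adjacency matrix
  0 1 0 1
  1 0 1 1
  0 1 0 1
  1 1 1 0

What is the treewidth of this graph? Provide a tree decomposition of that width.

Treewidth 2.
One such decomposition:
Bags: B1 = {b, c, d}  B2 = {a, b, d}
Tree: B1–B2

Every bag has size at most 3, so the width is 3 − 1 = 2 and tw(G) ≤ 2. For the lower bound, the 3 vertices {b, c, d} are pairwise adjacent, and any tree decomposition puts a clique entirely inside one bag — forcing width ≥ 2. The upper and lower bounds meet at 2, so that is the treewidth.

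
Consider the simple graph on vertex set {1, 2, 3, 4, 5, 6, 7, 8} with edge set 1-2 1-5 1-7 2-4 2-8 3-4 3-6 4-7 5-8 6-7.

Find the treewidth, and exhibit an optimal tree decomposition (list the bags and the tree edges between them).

Treewidth 2.
One optimal decomposition is:
Bags: B1 = {1, 5, 8}  B2 = {1, 2, 8}  B3 = {1, 2, 7}  B4 = {2, 4, 7}  B5 = {4, 6, 7}  B6 = {3, 4, 6}
Tree: B1–B2, B2–B3, B3–B4, B4–B5, B5–B6

Every bag has size at most 3, so the width is 3 − 1 = 2 and tw(G) ≤ 2. The edges 5–8–2–1–5 form a cycle, so G is not a tree and its treewidth is at least 2. Combining the bounds, tw(G) = 2.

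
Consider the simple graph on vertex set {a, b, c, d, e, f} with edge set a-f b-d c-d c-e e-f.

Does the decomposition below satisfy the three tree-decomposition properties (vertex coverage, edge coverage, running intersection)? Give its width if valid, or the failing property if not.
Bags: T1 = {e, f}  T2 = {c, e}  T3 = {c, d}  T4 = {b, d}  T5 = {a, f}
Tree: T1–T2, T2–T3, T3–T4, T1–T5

Yes; width 1.

Checking the three conditions: (i) the bags cover all of {a, b, c, d, e, f}; (ii) for each edge, some bag contains both endpoints; (iii) the bags containing any fixed vertex form a subtree. All hold, so the decomposition is valid with width 2 − 1 = 1.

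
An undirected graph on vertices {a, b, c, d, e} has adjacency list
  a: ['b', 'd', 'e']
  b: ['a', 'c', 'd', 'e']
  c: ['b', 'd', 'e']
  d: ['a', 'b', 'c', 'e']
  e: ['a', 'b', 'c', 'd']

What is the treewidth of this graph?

3

A width-3 tree decomposition is:
Bags: B1 = {a, b, d, e}  B2 = {b, c, d, e}
Tree: B1–B2
Every bag has size at most 4, so the width is 4 − 1 = 3 and tw(G) ≤ 3. On the other hand G contains the 4-clique {b, c, d, e}. A clique must lie in a single bag of any decomposition, so no decomposition can have width below 3. The upper and lower bounds meet at 3, so that is the treewidth.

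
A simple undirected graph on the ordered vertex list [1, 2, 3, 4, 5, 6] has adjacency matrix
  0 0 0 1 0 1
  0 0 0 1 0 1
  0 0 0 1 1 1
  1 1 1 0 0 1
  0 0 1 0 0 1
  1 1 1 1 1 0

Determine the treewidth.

A width-2 tree decomposition is:
Bags: B1 = {2, 4, 6}  B2 = {1, 4, 6}  B3 = {3, 4, 6}  B4 = {3, 5, 6}
Tree: B1–B2, B2–B3, B3–B4
Every bag has size at most 3, so the width is 3 − 1 = 2 and tw(G) ≤ 2. On the other hand G contains the 3-clique {1, 4, 6}. A clique must lie in a single bag of any decomposition, so no decomposition can have width below 2. The upper and lower bounds meet at 2, so that is the treewidth.

2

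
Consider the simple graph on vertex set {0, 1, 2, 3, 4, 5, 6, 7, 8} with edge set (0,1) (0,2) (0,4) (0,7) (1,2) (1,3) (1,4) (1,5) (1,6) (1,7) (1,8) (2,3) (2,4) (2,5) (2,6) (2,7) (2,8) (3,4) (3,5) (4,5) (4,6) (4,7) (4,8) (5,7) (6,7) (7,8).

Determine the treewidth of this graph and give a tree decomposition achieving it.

Every bag has size at most 5, so the width is 5 − 1 = 4 and tw(G) ≤ 4. On the other hand G contains the 5-clique {1, 2, 3, 4, 5}. A clique must lie in a single bag of any decomposition, so no decomposition can have width below 4. Hence tw(G) = 4 exactly.

Treewidth 4.
Bags: B1 = {1, 2, 4, 7, 8}  B2 = {1, 2, 4, 5, 7}  B3 = {1, 2, 4, 6, 7}  B4 = {1, 2, 3, 4, 5}  B5 = {0, 1, 2, 4, 7}
Tree: B1–B2, B1–B3, B2–B4, B1–B5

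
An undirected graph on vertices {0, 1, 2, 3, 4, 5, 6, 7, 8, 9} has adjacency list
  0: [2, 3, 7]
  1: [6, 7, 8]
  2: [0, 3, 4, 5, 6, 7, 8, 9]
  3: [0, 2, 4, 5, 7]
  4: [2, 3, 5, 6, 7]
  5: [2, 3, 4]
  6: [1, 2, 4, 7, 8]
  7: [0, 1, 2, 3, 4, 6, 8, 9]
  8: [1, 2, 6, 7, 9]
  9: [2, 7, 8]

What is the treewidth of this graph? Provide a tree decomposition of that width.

Treewidth 3.
One optimal decomposition is:
Bags: B1 = {2, 6, 7, 8}  B2 = {2, 4, 6, 7}  B3 = {2, 7, 8, 9}  B4 = {1, 6, 7, 8}  B5 = {2, 3, 4, 7}  B6 = {2, 3, 4, 5}  B7 = {0, 2, 3, 7}
Tree: B1–B2, B1–B3, B1–B4, B2–B5, B5–B6, B5–B7

Each bag holds 4 vertices, so the decomposition has width 3, which upper-bounds the treewidth. Conversely, {1, 6, 7, 8} is a clique of size 4, and the vertices of any clique must share a bag in every tree decomposition; so some bag has ≥ 4 vertices and tw(G) ≥ 3. Hence tw(G) = 3 exactly.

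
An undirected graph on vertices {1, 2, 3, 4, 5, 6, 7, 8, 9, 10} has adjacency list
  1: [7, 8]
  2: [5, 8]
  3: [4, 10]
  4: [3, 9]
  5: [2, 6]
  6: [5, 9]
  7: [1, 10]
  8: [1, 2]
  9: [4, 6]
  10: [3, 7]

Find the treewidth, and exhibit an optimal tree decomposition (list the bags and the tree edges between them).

Treewidth 2.
One such decomposition:
Bags: B1 = {3, 7, 10}  B2 = {3, 4, 7}  B3 = {4, 7, 9}  B4 = {6, 7, 9}  B5 = {5, 6, 7}  B6 = {2, 5, 7}  B7 = {2, 7, 8}  B8 = {1, 7, 8}
Tree: B1–B2, B2–B3, B3–B4, B4–B5, B5–B6, B6–B7, B7–B8

Each bag holds 3 vertices, so the decomposition has width 2, which upper-bounds the treewidth. For the lower bound, G contains the cycle 7–10–3–4–9–6–5–2–8–1–7, so G is not a forest; only forests have treewidth ≤ 1, hence tw(G) ≥ 2. Combining the bounds, tw(G) = 2.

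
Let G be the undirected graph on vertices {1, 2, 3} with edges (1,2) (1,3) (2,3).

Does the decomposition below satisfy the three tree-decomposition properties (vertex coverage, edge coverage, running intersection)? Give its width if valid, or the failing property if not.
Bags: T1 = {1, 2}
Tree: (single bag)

No — vertex 3 appears in no bag.

A tree decomposition must satisfy three properties: every vertex lies in some bag; for every edge, both endpoints lie together in some bag; and for every vertex, the bags containing it form a connected subtree. Here vertex 3 appears in no bag, so the decomposition is invalid.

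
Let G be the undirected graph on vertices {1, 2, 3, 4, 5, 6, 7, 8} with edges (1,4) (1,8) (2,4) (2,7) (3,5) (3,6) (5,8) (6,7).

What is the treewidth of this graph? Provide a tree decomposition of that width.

Treewidth 2.
One optimal decomposition is:
Bags: B1 = {2, 4, 7}  B2 = {4, 6, 7}  B3 = {3, 4, 6}  B4 = {3, 4, 5}  B5 = {4, 5, 8}  B6 = {1, 4, 8}
Tree: B1–B2, B2–B3, B3–B4, B4–B5, B5–B6

The largest bag has 3 vertices, giving width 2; this decomposition certifies tw(G) ≤ 2. Since 4–2–7–6–3–5–8–1–4 is a cycle in G, G is not acyclic. Forests are exactly the graphs of treewidth ≤ 1, so tw(G) ≥ 2. The upper and lower bounds meet at 2, so that is the treewidth.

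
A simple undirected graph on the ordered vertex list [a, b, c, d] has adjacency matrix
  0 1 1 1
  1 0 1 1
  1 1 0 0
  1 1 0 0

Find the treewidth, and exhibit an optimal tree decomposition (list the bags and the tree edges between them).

Treewidth 2.
Bags: B1 = {a, b, c}  B2 = {a, b, d}
Tree: B1–B2

Every bag has size at most 3, so the width is 3 − 1 = 2 and tw(G) ≤ 2. For the lower bound, the 3 vertices {a, b, d} are pairwise adjacent, and any tree decomposition puts a clique entirely inside one bag — forcing width ≥ 2. Hence tw(G) = 2 exactly.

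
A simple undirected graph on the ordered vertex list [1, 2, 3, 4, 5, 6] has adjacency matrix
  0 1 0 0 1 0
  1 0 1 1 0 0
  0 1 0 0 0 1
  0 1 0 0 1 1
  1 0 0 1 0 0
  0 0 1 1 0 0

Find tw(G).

A width-2 tree decomposition is:
Bags: B1 = {1, 4, 5}  B2 = {1, 2, 4}  B3 = {2, 4, 6}  B4 = {2, 3, 6}
Tree: B1–B2, B2–B3, B3–B4
Each bag holds 3 vertices, so the decomposition has width 2, which upper-bounds the treewidth. The edges 5–1–2–4–5 form a cycle, so G is not a tree and its treewidth is at least 2. Combining the bounds, tw(G) = 2.

2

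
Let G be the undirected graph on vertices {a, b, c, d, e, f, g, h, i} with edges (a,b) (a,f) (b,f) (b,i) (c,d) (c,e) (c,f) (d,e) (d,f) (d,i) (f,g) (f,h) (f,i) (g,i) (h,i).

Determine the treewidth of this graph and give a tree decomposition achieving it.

The largest bag has 3 vertices, giving width 2; this decomposition certifies tw(G) ≤ 2. On the other hand G contains the 3-clique {c, d, e}. A clique must lie in a single bag of any decomposition, so no decomposition can have width below 2. Therefore the treewidth is 2.

Treewidth 2.
Bags: B1 = {b, f, i}  B2 = {a, b, f}  B3 = {d, f, i}  B4 = {f, g, i}  B5 = {f, h, i}  B6 = {c, d, f}  B7 = {c, d, e}
Tree: B1–B2, B1–B3, B1–B4, B1–B5, B3–B6, B6–B7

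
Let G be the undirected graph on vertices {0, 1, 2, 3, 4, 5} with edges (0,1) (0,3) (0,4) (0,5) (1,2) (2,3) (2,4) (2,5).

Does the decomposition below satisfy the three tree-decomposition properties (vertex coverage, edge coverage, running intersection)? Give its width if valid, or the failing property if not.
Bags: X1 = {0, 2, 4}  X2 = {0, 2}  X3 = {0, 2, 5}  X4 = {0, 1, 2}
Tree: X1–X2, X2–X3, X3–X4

A tree decomposition must satisfy three properties: every vertex lies in some bag; for every edge, both endpoints lie together in some bag; and for every vertex, the bags containing it form a connected subtree. Here vertex 3 appears in no bag, so the decomposition is invalid.

No — vertex 3 appears in no bag.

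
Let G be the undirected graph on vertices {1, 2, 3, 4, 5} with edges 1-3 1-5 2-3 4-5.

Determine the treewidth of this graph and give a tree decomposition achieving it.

Treewidth 1.
One such decomposition:
Bags: B1 = {4, 5}  B2 = {1, 5}  B3 = {1, 3}  B4 = {2, 3}
Tree: B1–B2, B2–B3, B3–B4

Each bag holds 2 vertices, so the decomposition has width 1, which upper-bounds the treewidth. Any graph with an edge has treewidth ≥ 1, and G has the edge 4–5. Hence tw(G) = 1 exactly.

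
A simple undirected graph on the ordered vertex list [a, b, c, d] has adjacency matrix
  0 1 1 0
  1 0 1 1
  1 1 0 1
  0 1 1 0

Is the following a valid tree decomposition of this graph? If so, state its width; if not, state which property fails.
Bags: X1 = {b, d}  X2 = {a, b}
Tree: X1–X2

A tree decomposition must satisfy three properties: every vertex lies in some bag; for every edge, both endpoints lie together in some bag; and for every vertex, the bags containing it form a connected subtree. Here vertex c appears in no bag, so the decomposition is invalid.

No — vertex c appears in no bag.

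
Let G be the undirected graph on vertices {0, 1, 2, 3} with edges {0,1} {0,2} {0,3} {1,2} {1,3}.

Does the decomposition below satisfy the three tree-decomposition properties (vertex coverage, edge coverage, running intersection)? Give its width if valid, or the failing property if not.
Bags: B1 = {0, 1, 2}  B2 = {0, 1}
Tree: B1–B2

A tree decomposition must satisfy three properties: every vertex lies in some bag; for every edge, both endpoints lie together in some bag; and for every vertex, the bags containing it form a connected subtree. Here vertex 3 appears in no bag, so the decomposition is invalid.

No — vertex 3 appears in no bag.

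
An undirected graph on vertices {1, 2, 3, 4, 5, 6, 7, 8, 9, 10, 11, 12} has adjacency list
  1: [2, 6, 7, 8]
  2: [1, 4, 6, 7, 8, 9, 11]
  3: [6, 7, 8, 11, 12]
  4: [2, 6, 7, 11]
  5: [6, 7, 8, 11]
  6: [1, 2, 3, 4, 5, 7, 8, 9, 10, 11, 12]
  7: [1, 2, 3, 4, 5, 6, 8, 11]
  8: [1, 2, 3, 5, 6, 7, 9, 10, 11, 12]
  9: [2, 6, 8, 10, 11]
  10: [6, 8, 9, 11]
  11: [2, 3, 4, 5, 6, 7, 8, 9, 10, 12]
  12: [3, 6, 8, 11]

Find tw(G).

4

A width-4 tree decomposition is:
Bags: B1 = {2, 6, 7, 8, 11}  B2 = {5, 6, 7, 8, 11}  B3 = {1, 2, 6, 7, 8}  B4 = {3, 6, 7, 8, 11}  B5 = {2, 6, 8, 9, 11}  B6 = {6, 8, 9, 10, 11}  B7 = {3, 6, 8, 11, 12}  B8 = {2, 4, 6, 7, 11}
Tree: B1–B2, B1–B3, B2–B4, B1–B5, B5–B6, B4–B7, B1–B8
The largest bag has 5 vertices, giving width 4; this decomposition certifies tw(G) ≤ 4. Conversely, {1, 2, 6, 7, 8} is a clique of size 5, and the vertices of any clique must share a bag in every tree decomposition; so some bag has ≥ 5 vertices and tw(G) ≥ 4. The upper and lower bounds meet at 4, so that is the treewidth.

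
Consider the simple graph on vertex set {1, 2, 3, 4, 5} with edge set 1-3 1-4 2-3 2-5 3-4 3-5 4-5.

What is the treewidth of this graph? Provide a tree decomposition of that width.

Treewidth 2.
One optimal decomposition is:
Bags: B1 = {3, 4, 5}  B2 = {2, 3, 5}  B3 = {1, 3, 4}
Tree: B1–B2, B1–B3

The largest bag has 3 vertices, giving width 2; this decomposition certifies tw(G) ≤ 2. On the other hand G contains the 3-clique {2, 3, 5}. A clique must lie in a single bag of any decomposition, so no decomposition can have width below 2. Hence tw(G) = 2 exactly.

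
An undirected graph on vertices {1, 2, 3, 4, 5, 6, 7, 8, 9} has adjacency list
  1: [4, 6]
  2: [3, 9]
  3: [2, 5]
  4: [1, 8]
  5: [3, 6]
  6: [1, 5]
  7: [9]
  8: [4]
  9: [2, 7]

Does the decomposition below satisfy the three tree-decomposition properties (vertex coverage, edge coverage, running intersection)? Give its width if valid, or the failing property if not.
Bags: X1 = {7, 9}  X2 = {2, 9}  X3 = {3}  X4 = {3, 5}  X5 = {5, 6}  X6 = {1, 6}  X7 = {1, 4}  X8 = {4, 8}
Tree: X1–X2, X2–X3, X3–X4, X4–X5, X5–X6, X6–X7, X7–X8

A tree decomposition must satisfy three properties: every vertex lies in some bag; for every edge, both endpoints lie together in some bag; and for every vertex, the bags containing it form a connected subtree. Here edge (2,3) lies in no bag, so the decomposition is invalid.

No — edge (2,3) lies in no bag.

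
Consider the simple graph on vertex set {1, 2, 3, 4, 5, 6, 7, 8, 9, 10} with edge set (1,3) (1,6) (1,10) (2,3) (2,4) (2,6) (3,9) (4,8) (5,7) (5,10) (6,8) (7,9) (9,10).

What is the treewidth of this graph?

2

A width-2 tree decomposition is:
Bags: B1 = {5, 7, 9}  B2 = {5, 9, 10}  B3 = {3, 9, 10}  B4 = {1, 3, 10}  B5 = {1, 2, 3}  B6 = {1, 2, 6}  B7 = {2, 4, 6}  B8 = {4, 6, 8}
Tree: B1–B2, B2–B3, B3–B4, B4–B5, B5–B6, B6–B7, B7–B8
The largest bag has 3 vertices, giving width 2; this decomposition certifies tw(G) ≤ 2. Since 7–5–10–9–7 is a cycle in G, G is not acyclic. Forests are exactly the graphs of treewidth ≤ 1, so tw(G) ≥ 2. The upper and lower bounds meet at 2, so that is the treewidth.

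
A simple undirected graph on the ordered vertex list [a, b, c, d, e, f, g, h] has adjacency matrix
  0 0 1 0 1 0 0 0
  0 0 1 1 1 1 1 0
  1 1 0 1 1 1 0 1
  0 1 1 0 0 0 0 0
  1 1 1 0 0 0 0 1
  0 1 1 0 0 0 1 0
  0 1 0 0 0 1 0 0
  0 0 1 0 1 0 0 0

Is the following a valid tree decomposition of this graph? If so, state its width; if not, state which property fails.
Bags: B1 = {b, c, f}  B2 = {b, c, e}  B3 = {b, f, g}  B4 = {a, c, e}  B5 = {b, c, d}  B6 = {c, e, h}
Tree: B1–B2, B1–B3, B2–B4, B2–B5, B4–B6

Yes; width 2.

Vertex coverage: the bags together contain {a, b, c, d, e, f, g, h}, the full vertex set. Edge coverage: each edge of G has both endpoints in at least one bag. Running intersection: for every vertex, the bags containing it form a connected subtree. All three properties hold, so this is a valid tree decomposition of width max|bag| − 1 = 2, and hence tw(G) ≤ 2.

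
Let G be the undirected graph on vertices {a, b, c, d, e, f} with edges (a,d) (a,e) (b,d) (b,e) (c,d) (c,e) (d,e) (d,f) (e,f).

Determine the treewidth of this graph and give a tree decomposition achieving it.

Treewidth 2.
Bags: B1 = {a, d, e}  B2 = {d, e, f}  B3 = {c, d, e}  B4 = {b, d, e}
Tree: B1–B2, B1–B3, B1–B4

The largest bag has 3 vertices, giving width 2; this decomposition certifies tw(G) ≤ 2. For the lower bound, the 3 vertices {d, e, f} are pairwise adjacent, and any tree decomposition puts a clique entirely inside one bag — forcing width ≥ 2. Hence tw(G) = 2 exactly.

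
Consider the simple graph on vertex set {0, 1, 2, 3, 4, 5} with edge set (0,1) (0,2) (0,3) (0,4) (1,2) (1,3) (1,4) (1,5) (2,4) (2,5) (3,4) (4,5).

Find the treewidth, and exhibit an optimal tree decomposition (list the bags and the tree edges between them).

The largest bag has 4 vertices, giving width 3; this decomposition certifies tw(G) ≤ 3. On the other hand G contains the 4-clique {0, 1, 2, 4}. A clique must lie in a single bag of any decomposition, so no decomposition can have width below 3. The upper and lower bounds meet at 3, so that is the treewidth.

Treewidth 3.
Bags: B1 = {0, 1, 3, 4}  B2 = {0, 1, 2, 4}  B3 = {1, 2, 4, 5}
Tree: B1–B2, B2–B3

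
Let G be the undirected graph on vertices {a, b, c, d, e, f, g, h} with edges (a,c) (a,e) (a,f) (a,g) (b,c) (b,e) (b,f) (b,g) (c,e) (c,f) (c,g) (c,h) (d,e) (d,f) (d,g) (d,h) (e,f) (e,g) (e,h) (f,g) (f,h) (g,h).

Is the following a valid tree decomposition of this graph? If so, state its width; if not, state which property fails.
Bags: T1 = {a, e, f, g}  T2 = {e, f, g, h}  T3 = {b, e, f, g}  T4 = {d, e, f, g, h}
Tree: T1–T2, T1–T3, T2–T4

No — vertex c appears in no bag.

A tree decomposition must satisfy three properties: every vertex lies in some bag; for every edge, both endpoints lie together in some bag; and for every vertex, the bags containing it form a connected subtree. Here vertex c appears in no bag, so the decomposition is invalid.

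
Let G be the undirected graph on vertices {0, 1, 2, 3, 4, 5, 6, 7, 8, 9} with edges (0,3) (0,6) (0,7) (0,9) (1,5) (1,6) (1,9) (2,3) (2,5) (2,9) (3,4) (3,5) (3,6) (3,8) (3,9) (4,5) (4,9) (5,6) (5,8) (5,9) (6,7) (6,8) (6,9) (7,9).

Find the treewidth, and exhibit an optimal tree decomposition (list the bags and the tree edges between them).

Treewidth 3.
Bags: B1 = {3, 4, 5, 9}  B2 = {3, 5, 6, 9}  B3 = {1, 5, 6, 9}  B4 = {3, 5, 6, 8}  B5 = {0, 3, 6, 9}  B6 = {2, 3, 5, 9}  B7 = {0, 6, 7, 9}
Tree: B1–B2, B2–B3, B2–B4, B2–B5, B1–B6, B5–B7

The largest bag has 4 vertices, giving width 3; this decomposition certifies tw(G) ≤ 3. On the other hand G contains the 4-clique {3, 5, 6, 8}. A clique must lie in a single bag of any decomposition, so no decomposition can have width below 3. Hence tw(G) = 3 exactly.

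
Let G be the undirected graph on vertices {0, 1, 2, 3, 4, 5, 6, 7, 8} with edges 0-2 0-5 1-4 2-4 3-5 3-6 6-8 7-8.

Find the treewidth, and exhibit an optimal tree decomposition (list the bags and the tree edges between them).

The largest bag has 2 vertices, giving width 1; this decomposition certifies tw(G) ≤ 1. Since G has at least one edge (e.g. 1–4), it is not an edgeless graph, so tw(G) ≥ 1. Hence tw(G) = 1 exactly.

Treewidth 1.
One optimal decomposition is:
Bags: B1 = {1, 4}  B2 = {2, 4}  B3 = {0, 2}  B4 = {0, 5}  B5 = {3, 5}  B6 = {3, 6}  B7 = {6, 8}  B8 = {7, 8}
Tree: B1–B2, B2–B3, B3–B4, B4–B5, B5–B6, B6–B7, B7–B8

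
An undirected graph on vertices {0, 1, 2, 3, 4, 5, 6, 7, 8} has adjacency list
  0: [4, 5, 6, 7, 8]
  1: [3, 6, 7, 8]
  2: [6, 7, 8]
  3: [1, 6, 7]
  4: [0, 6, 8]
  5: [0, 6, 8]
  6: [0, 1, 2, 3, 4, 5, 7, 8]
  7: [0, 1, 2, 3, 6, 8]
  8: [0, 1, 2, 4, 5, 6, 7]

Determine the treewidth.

3

A width-3 tree decomposition is:
Bags: B1 = {1, 6, 7, 8}  B2 = {0, 6, 7, 8}  B3 = {1, 3, 6, 7}  B4 = {0, 4, 6, 8}  B5 = {0, 5, 6, 8}  B6 = {2, 6, 7, 8}
Tree: B1–B2, B1–B3, B2–B4, B4–B5, B2–B6
The largest bag has 4 vertices, giving width 3; this decomposition certifies tw(G) ≤ 3. On the other hand G contains the 4-clique {0, 4, 6, 8}. A clique must lie in a single bag of any decomposition, so no decomposition can have width below 3. Combining the bounds, tw(G) = 3.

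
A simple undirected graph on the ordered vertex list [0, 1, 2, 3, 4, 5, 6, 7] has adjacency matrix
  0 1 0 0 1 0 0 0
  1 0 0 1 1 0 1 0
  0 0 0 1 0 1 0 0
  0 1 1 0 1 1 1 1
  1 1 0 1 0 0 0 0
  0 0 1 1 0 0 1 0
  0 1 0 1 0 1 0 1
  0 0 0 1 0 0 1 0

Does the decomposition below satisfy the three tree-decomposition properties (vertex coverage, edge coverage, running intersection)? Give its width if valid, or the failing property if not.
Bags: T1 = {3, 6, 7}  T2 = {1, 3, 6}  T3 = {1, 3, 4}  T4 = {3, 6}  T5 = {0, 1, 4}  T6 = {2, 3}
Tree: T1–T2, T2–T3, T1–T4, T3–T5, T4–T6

No — vertex 5 appears in no bag.

A tree decomposition must satisfy three properties: every vertex lies in some bag; for every edge, both endpoints lie together in some bag; and for every vertex, the bags containing it form a connected subtree. Here vertex 5 appears in no bag, so the decomposition is invalid.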